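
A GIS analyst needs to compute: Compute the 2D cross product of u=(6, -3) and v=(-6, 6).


u x v = u_x*v_y - u_y*v_x = 6*6 - (-3)*(-6)
= 36 - 18 = 18

18


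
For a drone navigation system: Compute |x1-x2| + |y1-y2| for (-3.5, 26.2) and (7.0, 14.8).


|(-3.5)-7| + |26.2-14.8| = 10.5 + 11.4 = 21.9

21.9


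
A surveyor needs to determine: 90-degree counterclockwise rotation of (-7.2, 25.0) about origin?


90° CCW: (x,y) -> (-y, x)
(-7.2,25) -> (-25, -7.2)

(-25, -7.2)


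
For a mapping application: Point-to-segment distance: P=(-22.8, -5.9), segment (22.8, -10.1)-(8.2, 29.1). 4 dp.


Project P onto AB: t = 0.4746 (clamped to [0,1])
Closest point on segment: (15.8713, 8.5031)
Distance: 41.2664

41.2664


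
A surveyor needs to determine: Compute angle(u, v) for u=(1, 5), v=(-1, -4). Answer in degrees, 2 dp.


u.v = -21, |u| = sqrt(26) = 5.099, |v| = sqrt(17) = 4.1231
cos(theta) = u.v/(|u||v|) = -21/sqrt(442) = -0.998868
theta = acos(-0.998868) = 177.27 degrees

177.27 degrees


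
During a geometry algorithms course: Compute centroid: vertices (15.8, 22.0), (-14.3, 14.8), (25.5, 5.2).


Centroid = ((x_A+x_B+x_C)/3, (y_A+y_B+y_C)/3)
= ((15.8+(-14.3)+25.5)/3, (22+14.8+5.2)/3)
= (9, 14)

(9, 14)


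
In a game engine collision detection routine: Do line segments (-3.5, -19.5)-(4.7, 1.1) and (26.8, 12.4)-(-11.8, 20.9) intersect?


Cross products: d1=1488.89, d2=624.03, d3=-362.6, d4=502.26
d1*d2 < 0 and d3*d4 < 0? no

No, they don't intersect


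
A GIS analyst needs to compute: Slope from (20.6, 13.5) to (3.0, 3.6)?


slope = (y2-y1)/(x2-x1) = (3.6-13.5)/(3-20.6) = (-9.9)/(-17.6) = 0.5625

0.5625


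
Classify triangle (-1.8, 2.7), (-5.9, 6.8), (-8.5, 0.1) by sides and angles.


Side lengths squared: AB^2=33.62, BC^2=51.65, CA^2=51.65
Sorted: [33.62, 51.65, 51.65]
By sides: Isosceles, By angles: Acute

Isosceles, Acute


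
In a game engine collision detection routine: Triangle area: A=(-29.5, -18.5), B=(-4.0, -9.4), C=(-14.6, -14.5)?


Area = |x_A(y_B-y_C) + x_B(y_C-y_A) + x_C(y_A-y_B)|/2
= |(-150.45) + (-16) + 132.86|/2
= 33.59/2 = 16.795

16.795


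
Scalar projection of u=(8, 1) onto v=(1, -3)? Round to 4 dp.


u.v = 5, |v| = sqrt(10) = 3.1623
Scalar projection = u.v / |v| = 5 / sqrt(10) = 1.5811

1.5811


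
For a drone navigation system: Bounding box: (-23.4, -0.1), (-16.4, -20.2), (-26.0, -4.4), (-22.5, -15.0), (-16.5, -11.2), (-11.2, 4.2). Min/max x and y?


x range: [-26, -11.2]
y range: [-20.2, 4.2]
Bounding box: (-26,-20.2) to (-11.2,4.2)

(-26,-20.2) to (-11.2,4.2)


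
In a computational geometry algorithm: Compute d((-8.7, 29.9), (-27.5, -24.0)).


dx=-18.8, dy=-53.9
d^2 = (-18.8)^2 + (-53.9)^2 = 3258.65
d = sqrt(3258.65) = 57.0846

57.0846


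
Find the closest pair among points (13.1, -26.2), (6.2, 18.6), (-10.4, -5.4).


d(P0,P1) = 45.3282, d(P0,P2) = 31.383, d(P1,P2) = 29.1815
Closest: P1 and P2

Closest pair: (6.2, 18.6) and (-10.4, -5.4), distance = 29.1815


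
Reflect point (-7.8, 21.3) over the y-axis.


Reflection over y-axis: (x,y) -> (-x,y)
(-7.8, 21.3) -> (7.8, 21.3)

(7.8, 21.3)


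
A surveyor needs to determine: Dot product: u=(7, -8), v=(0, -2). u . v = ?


u . v = u_x*v_x + u_y*v_y = 7*0 + (-8)*(-2)
= 0 + 16 = 16

16


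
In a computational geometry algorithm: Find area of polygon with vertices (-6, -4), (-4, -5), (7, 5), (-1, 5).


Shoelace sum: ((-6)*(-5) - (-4)*(-4)) + ((-4)*5 - 7*(-5)) + (7*5 - (-1)*5) + ((-1)*(-4) - (-6)*5)
= 103
Area = |103|/2 = 51.5

51.5


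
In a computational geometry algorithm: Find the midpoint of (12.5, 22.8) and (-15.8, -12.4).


M = ((12.5+(-15.8))/2, (22.8+(-12.4))/2)
= (-1.65, 5.2)

(-1.65, 5.2)


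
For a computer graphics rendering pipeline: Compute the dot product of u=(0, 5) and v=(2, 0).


u . v = u_x*v_x + u_y*v_y = 0*2 + 5*0
= 0 + 0 = 0

0


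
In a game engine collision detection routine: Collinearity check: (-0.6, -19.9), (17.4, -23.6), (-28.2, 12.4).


Cross product: (17.4-(-0.6))*(12.4-(-19.9)) - ((-23.6)-(-19.9))*((-28.2)-(-0.6))
= 479.28

No, not collinear


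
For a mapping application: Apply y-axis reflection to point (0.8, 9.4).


Reflection over y-axis: (x,y) -> (-x,y)
(0.8, 9.4) -> (-0.8, 9.4)

(-0.8, 9.4)


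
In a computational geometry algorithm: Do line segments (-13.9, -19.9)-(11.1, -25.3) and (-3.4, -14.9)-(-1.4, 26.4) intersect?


Cross products: d1=423.65, d2=-619.65, d3=181.7, d4=1225
d1*d2 < 0 and d3*d4 < 0? no

No, they don't intersect


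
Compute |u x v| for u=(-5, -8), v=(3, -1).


|u x v| = |(-5)*(-1) - (-8)*3|
= |5 - (-24)| = 29

29


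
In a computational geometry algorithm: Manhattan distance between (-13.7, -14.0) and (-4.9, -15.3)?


|(-13.7)-(-4.9)| + |(-14)-(-15.3)| = 8.8 + 1.3 = 10.1

10.1


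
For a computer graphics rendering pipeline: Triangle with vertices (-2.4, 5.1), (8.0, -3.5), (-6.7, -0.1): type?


Side lengths squared: AB^2=182.12, BC^2=227.65, CA^2=45.53
Sorted: [45.53, 182.12, 227.65]
By sides: Scalene, By angles: Right

Scalene, Right


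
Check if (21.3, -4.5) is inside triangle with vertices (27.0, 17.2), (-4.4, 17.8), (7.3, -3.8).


Cross products: AB x AP = 684.8, BC x BP = 294.21, CA x CP = -307.79
All same sign? no

No, outside


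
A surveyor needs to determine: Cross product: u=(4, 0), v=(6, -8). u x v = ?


u x v = u_x*v_y - u_y*v_x = 4*(-8) - 0*6
= (-32) - 0 = -32

-32


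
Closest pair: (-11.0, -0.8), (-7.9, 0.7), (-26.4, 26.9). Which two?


d(P0,P1) = 3.4438, d(P0,P2) = 31.6931, d(P1,P2) = 32.0732
Closest: P0 and P1

Closest pair: (-11.0, -0.8) and (-7.9, 0.7), distance = 3.4438


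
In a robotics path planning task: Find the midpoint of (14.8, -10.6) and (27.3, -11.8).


M = ((14.8+27.3)/2, ((-10.6)+(-11.8))/2)
= (21.05, -11.2)

(21.05, -11.2)


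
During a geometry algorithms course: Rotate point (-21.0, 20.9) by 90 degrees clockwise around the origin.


90° CW: (x,y) -> (y, -x)
(-21,20.9) -> (20.9, 21)

(20.9, 21)


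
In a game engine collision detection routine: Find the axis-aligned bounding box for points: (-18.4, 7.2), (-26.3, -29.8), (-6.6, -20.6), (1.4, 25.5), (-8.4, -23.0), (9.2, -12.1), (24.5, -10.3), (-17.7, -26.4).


x range: [-26.3, 24.5]
y range: [-29.8, 25.5]
Bounding box: (-26.3,-29.8) to (24.5,25.5)

(-26.3,-29.8) to (24.5,25.5)


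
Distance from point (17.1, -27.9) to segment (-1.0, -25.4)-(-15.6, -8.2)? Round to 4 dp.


Project P onto AB: t = 0 (clamped to [0,1])
Closest point on segment: (-1, -25.4)
Distance: 18.2718

18.2718


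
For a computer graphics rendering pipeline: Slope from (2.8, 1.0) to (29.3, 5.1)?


slope = (y2-y1)/(x2-x1) = (5.1-1)/(29.3-2.8) = 4.1/26.5 = 0.1547

0.1547


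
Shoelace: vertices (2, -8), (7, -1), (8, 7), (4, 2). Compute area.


Shoelace sum: (2*(-1) - 7*(-8)) + (7*7 - 8*(-1)) + (8*2 - 4*7) + (4*(-8) - 2*2)
= 63
Area = |63|/2 = 31.5

31.5


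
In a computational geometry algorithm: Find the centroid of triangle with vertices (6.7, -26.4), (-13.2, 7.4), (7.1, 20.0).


Centroid = ((x_A+x_B+x_C)/3, (y_A+y_B+y_C)/3)
= ((6.7+(-13.2)+7.1)/3, ((-26.4)+7.4+20)/3)
= (0.2, 0.3333)

(0.2, 0.3333)


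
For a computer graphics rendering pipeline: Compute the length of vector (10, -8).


|u| = sqrt(10^2 + (-8)^2) = sqrt(164) = 12.8062

12.8062


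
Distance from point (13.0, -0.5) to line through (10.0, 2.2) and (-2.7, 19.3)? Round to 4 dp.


|cross product| = 17.01
|line direction| = sqrt(453.7) = 21.3002
Distance = 17.01/sqrt(453.7) = 0.7986

0.7986


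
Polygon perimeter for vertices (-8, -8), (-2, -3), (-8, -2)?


Sides: (-8, -8)->(-2, -3): sqrt(61) = 7.81025, (-2, -3)->(-8, -2): sqrt(37) = 6.082763, (-8, -2)->(-8, -8): sqrt(36) = 6
Sum = 19.893013
Perimeter = 19.893

19.893


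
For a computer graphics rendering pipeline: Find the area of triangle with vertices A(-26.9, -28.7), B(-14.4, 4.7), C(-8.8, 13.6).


Area = |x_A(y_B-y_C) + x_B(y_C-y_A) + x_C(y_A-y_B)|/2
= |239.41 + (-609.12) + 293.92|/2
= 75.79/2 = 37.895

37.895


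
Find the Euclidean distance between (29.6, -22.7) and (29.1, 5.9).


dx=-0.5, dy=28.6
d^2 = (-0.5)^2 + 28.6^2 = 818.21
d = sqrt(818.21) = 28.6044

28.6044


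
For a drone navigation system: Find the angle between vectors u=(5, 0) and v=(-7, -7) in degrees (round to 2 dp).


u.v = -35, |u| = sqrt(25) = 5, |v| = sqrt(98) = 9.8995
cos(theta) = u.v/(|u||v|) = -35/sqrt(2450) = -0.707107
theta = acos(-0.707107) = 135 degrees

135 degrees


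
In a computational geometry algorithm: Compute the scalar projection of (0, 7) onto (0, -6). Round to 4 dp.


u.v = -42, |v| = sqrt(36) = 6
Scalar projection = u.v / |v| = -42 / sqrt(36) = -7

-7


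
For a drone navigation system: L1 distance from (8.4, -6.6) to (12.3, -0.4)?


|8.4-12.3| + |(-6.6)-(-0.4)| = 3.9 + 6.2 = 10.1

10.1


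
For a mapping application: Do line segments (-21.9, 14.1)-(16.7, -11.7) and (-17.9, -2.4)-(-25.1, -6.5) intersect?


Cross products: d1=-135.2, d2=208.82, d3=-533.7, d4=-877.72
d1*d2 < 0 and d3*d4 < 0? no

No, they don't intersect


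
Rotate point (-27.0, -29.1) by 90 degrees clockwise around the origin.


90° CW: (x,y) -> (y, -x)
(-27,-29.1) -> (-29.1, 27)

(-29.1, 27)


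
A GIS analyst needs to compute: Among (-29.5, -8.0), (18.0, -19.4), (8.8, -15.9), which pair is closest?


d(P0,P1) = 48.8488, d(P0,P2) = 39.1063, d(P1,P2) = 9.8433
Closest: P1 and P2

Closest pair: (18.0, -19.4) and (8.8, -15.9), distance = 9.8433


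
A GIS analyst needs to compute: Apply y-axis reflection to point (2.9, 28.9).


Reflection over y-axis: (x,y) -> (-x,y)
(2.9, 28.9) -> (-2.9, 28.9)

(-2.9, 28.9)


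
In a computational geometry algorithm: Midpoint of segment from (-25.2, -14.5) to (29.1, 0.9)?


M = (((-25.2)+29.1)/2, ((-14.5)+0.9)/2)
= (1.95, -6.8)

(1.95, -6.8)


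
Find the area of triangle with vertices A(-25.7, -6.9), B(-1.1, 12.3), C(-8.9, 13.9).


Area = |x_A(y_B-y_C) + x_B(y_C-y_A) + x_C(y_A-y_B)|/2
= |41.12 + (-22.88) + 170.88|/2
= 189.12/2 = 94.56

94.56


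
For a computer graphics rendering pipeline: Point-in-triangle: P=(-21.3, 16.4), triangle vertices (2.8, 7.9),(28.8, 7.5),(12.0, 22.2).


Cross products: AB x AP = 211.36, BC x BP = 586.95, CA x CP = -422.83
All same sign? no

No, outside


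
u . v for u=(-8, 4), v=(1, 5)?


u . v = u_x*v_x + u_y*v_y = (-8)*1 + 4*5
= (-8) + 20 = 12

12


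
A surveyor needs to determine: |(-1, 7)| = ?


|u| = sqrt((-1)^2 + 7^2) = sqrt(50) = 7.0711

7.0711


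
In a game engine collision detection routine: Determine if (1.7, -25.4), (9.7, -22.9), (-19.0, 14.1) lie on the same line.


Cross product: (9.7-1.7)*(14.1-(-25.4)) - ((-22.9)-(-25.4))*((-19)-1.7)
= 367.75

No, not collinear


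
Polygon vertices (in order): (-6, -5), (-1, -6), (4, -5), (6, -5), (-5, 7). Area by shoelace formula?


Shoelace sum: ((-6)*(-6) - (-1)*(-5)) + ((-1)*(-5) - 4*(-6)) + (4*(-5) - 6*(-5)) + (6*7 - (-5)*(-5)) + ((-5)*(-5) - (-6)*7)
= 154
Area = |154|/2 = 77

77


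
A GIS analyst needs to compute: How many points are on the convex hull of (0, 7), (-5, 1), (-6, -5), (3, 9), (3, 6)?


Convex hull vertices (CCW): (-6, -5), (3, 6), (3, 9), (0, 7), (-5, 1)
Count = 5

5


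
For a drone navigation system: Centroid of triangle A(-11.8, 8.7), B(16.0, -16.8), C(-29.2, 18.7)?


Centroid = ((x_A+x_B+x_C)/3, (y_A+y_B+y_C)/3)
= (((-11.8)+16+(-29.2))/3, (8.7+(-16.8)+18.7)/3)
= (-8.3333, 3.5333)

(-8.3333, 3.5333)


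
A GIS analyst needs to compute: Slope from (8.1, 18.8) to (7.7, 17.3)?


slope = (y2-y1)/(x2-x1) = (17.3-18.8)/(7.7-8.1) = (-1.5)/(-0.4) = 3.75

3.75


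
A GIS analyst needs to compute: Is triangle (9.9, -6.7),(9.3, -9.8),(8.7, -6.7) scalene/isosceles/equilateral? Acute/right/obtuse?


Side lengths squared: AB^2=9.97, BC^2=9.97, CA^2=1.44
Sorted: [1.44, 9.97, 9.97]
By sides: Isosceles, By angles: Acute

Isosceles, Acute


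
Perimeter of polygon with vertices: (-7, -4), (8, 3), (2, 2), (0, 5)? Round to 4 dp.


Sides: (-7, -4)->(8, 3): sqrt(274) = 16.552945, (8, 3)->(2, 2): sqrt(37) = 6.082763, (2, 2)->(0, 5): sqrt(13) = 3.605551, (0, 5)->(-7, -4): sqrt(130) = 11.401754
Sum = 37.643013
Perimeter = 37.643

37.643


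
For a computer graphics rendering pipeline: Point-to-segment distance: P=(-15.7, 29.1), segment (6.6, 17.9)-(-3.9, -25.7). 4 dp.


Project P onto AB: t = 0 (clamped to [0,1])
Closest point on segment: (6.6, 17.9)
Distance: 24.9546

24.9546


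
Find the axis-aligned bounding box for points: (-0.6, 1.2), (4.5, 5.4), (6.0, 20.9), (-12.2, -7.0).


x range: [-12.2, 6]
y range: [-7, 20.9]
Bounding box: (-12.2,-7) to (6,20.9)

(-12.2,-7) to (6,20.9)


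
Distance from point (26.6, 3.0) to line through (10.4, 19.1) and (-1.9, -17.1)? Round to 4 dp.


|cross product| = 784.47
|line direction| = sqrt(1461.73) = 38.2326
Distance = 784.47/sqrt(1461.73) = 20.5184

20.5184


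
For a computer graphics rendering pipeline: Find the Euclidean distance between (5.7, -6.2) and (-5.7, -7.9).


dx=-11.4, dy=-1.7
d^2 = (-11.4)^2 + (-1.7)^2 = 132.85
d = sqrt(132.85) = 11.5261

11.5261


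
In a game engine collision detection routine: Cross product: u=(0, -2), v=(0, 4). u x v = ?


u x v = u_x*v_y - u_y*v_x = 0*4 - (-2)*0
= 0 - 0 = 0

0


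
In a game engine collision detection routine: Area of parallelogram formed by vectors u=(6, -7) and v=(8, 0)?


|u x v| = |6*0 - (-7)*8|
= |0 - (-56)| = 56

56


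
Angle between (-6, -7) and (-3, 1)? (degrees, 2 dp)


u.v = 11, |u| = sqrt(85) = 9.2195, |v| = sqrt(10) = 3.1623
cos(theta) = u.v/(|u||v|) = 11/sqrt(850) = 0.377297
theta = acos(0.377297) = 67.83 degrees

67.83 degrees


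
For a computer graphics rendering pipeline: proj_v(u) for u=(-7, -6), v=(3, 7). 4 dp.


u.v = -63, |v| = sqrt(58) = 7.6158
Scalar projection = u.v / |v| = -63 / sqrt(58) = -8.2723

-8.2723


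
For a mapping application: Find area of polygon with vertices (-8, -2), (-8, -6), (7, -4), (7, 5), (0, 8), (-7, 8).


Shoelace sum: ((-8)*(-6) - (-8)*(-2)) + ((-8)*(-4) - 7*(-6)) + (7*5 - 7*(-4)) + (7*8 - 0*5) + (0*8 - (-7)*8) + ((-7)*(-2) - (-8)*8)
= 359
Area = |359|/2 = 179.5

179.5


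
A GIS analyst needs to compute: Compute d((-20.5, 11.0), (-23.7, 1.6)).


dx=-3.2, dy=-9.4
d^2 = (-3.2)^2 + (-9.4)^2 = 98.6
d = sqrt(98.6) = 9.9298

9.9298


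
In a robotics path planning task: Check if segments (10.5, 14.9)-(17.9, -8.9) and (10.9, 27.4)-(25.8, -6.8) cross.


Cross products: d1=-199.93, d2=-301.47, d3=102.02, d4=203.56
d1*d2 < 0 and d3*d4 < 0? no

No, they don't intersect


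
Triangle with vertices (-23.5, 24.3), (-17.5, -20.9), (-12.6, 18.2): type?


Side lengths squared: AB^2=2079.04, BC^2=1552.82, CA^2=156.02
Sorted: [156.02, 1552.82, 2079.04]
By sides: Scalene, By angles: Obtuse

Scalene, Obtuse


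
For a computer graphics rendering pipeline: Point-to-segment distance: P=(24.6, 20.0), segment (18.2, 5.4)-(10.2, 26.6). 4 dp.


Project P onto AB: t = 0.5031 (clamped to [0,1])
Closest point on segment: (14.1751, 16.0661)
Distance: 11.1425

11.1425


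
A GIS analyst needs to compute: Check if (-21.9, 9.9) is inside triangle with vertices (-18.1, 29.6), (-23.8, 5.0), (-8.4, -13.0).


Cross products: AB x AP = 18.81, BC x BP = 109.66, CA x CP = 352.97
All same sign? yes

Yes, inside


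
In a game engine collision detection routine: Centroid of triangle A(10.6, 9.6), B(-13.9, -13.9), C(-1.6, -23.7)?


Centroid = ((x_A+x_B+x_C)/3, (y_A+y_B+y_C)/3)
= ((10.6+(-13.9)+(-1.6))/3, (9.6+(-13.9)+(-23.7))/3)
= (-1.6333, -9.3333)

(-1.6333, -9.3333)


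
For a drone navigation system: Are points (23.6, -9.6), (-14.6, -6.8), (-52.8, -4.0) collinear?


Cross product: ((-14.6)-23.6)*((-4)-(-9.6)) - ((-6.8)-(-9.6))*((-52.8)-23.6)
= 0

Yes, collinear


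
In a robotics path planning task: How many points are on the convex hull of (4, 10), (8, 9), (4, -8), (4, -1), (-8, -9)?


Convex hull vertices (CCW): (-8, -9), (4, -8), (8, 9), (4, 10)
Count = 4

4


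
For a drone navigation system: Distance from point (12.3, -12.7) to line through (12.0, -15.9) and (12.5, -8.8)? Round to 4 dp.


|cross product| = 0.53
|line direction| = sqrt(50.66) = 7.1176
Distance = 0.53/sqrt(50.66) = 0.0745

0.0745


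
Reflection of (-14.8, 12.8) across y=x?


Reflection over y=x: (x,y) -> (y,x)
(-14.8, 12.8) -> (12.8, -14.8)

(12.8, -14.8)


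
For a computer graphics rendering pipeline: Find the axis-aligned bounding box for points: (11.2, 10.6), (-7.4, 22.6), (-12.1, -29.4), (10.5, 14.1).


x range: [-12.1, 11.2]
y range: [-29.4, 22.6]
Bounding box: (-12.1,-29.4) to (11.2,22.6)

(-12.1,-29.4) to (11.2,22.6)


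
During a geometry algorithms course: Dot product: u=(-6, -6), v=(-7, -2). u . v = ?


u . v = u_x*v_x + u_y*v_y = (-6)*(-7) + (-6)*(-2)
= 42 + 12 = 54

54


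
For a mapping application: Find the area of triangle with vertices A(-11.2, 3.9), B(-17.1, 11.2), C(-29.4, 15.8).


Area = |x_A(y_B-y_C) + x_B(y_C-y_A) + x_C(y_A-y_B)|/2
= |51.52 + (-203.49) + 214.62|/2
= 62.65/2 = 31.325

31.325


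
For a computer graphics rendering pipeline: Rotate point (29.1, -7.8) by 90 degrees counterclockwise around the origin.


90° CCW: (x,y) -> (-y, x)
(29.1,-7.8) -> (7.8, 29.1)

(7.8, 29.1)


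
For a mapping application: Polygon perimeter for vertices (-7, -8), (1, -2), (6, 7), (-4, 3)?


Sides: (-7, -8)->(1, -2): sqrt(100) = 10, (1, -2)->(6, 7): sqrt(106) = 10.29563, (6, 7)->(-4, 3): sqrt(116) = 10.77033, (-4, 3)->(-7, -8): sqrt(130) = 11.401754
Sum = 42.467714
Perimeter = 42.4677

42.4677


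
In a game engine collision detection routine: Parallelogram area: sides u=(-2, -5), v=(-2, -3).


|u x v| = |(-2)*(-3) - (-5)*(-2)|
= |6 - 10| = 4

4


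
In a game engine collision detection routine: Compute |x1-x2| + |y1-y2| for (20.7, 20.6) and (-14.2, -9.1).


|20.7-(-14.2)| + |20.6-(-9.1)| = 34.9 + 29.7 = 64.6

64.6


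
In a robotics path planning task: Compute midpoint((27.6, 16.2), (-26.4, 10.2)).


M = ((27.6+(-26.4))/2, (16.2+10.2)/2)
= (0.6, 13.2)

(0.6, 13.2)


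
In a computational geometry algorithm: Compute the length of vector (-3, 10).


|u| = sqrt((-3)^2 + 10^2) = sqrt(109) = 10.4403

10.4403


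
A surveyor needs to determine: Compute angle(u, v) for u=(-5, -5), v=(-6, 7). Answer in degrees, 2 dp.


u.v = -5, |u| = sqrt(50) = 7.0711, |v| = sqrt(85) = 9.2195
cos(theta) = u.v/(|u||v|) = -5/sqrt(4250) = -0.076696
theta = acos(-0.076696) = 94.4 degrees

94.4 degrees


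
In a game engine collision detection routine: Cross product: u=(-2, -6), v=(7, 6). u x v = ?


u x v = u_x*v_y - u_y*v_x = (-2)*6 - (-6)*7
= (-12) - (-42) = 30

30


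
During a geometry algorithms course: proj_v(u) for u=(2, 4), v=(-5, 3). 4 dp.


u.v = 2, |v| = sqrt(34) = 5.831
Scalar projection = u.v / |v| = 2 / sqrt(34) = 0.343

0.343


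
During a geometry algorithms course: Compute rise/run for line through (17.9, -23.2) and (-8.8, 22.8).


slope = (y2-y1)/(x2-x1) = (22.8-(-23.2))/((-8.8)-17.9) = 46/(-26.7) = -1.7228

-1.7228


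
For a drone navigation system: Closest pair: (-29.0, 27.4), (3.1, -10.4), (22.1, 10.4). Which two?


d(P0,P1) = 49.5908, d(P0,P2) = 53.8536, d(P1,P2) = 28.1716
Closest: P1 and P2

Closest pair: (3.1, -10.4) and (22.1, 10.4), distance = 28.1716


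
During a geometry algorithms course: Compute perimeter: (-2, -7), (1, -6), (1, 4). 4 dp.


Sides: (-2, -7)->(1, -6): sqrt(10) = 3.162278, (1, -6)->(1, 4): sqrt(100) = 10, (1, 4)->(-2, -7): sqrt(130) = 11.401754
Sum = 24.564032
Perimeter = 24.564

24.564


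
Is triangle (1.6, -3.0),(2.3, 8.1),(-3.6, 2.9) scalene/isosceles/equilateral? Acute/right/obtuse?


Side lengths squared: AB^2=123.7, BC^2=61.85, CA^2=61.85
Sorted: [61.85, 61.85, 123.7]
By sides: Isosceles, By angles: Right

Isosceles, Right


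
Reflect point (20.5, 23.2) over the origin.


Reflection over origin: (x,y) -> (-x,-y)
(20.5, 23.2) -> (-20.5, -23.2)

(-20.5, -23.2)


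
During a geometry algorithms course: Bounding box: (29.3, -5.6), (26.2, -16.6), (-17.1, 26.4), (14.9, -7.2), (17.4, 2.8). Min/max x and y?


x range: [-17.1, 29.3]
y range: [-16.6, 26.4]
Bounding box: (-17.1,-16.6) to (29.3,26.4)

(-17.1,-16.6) to (29.3,26.4)


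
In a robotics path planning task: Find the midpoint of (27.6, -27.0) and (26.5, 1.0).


M = ((27.6+26.5)/2, ((-27)+1)/2)
= (27.05, -13)

(27.05, -13)


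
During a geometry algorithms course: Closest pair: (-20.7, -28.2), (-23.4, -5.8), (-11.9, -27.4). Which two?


d(P0,P1) = 22.5621, d(P0,P2) = 8.8363, d(P1,P2) = 24.4706
Closest: P0 and P2

Closest pair: (-20.7, -28.2) and (-11.9, -27.4), distance = 8.8363


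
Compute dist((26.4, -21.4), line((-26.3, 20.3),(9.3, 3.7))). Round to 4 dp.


|cross product| = 609.7
|line direction| = sqrt(1542.92) = 39.28
Distance = 609.7/sqrt(1542.92) = 15.5219

15.5219


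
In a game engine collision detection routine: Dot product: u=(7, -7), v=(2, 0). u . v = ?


u . v = u_x*v_x + u_y*v_y = 7*2 + (-7)*0
= 14 + 0 = 14

14


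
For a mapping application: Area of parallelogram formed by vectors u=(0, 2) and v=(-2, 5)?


|u x v| = |0*5 - 2*(-2)|
= |0 - (-4)| = 4

4


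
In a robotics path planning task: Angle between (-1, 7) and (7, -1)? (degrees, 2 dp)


u.v = -14, |u| = sqrt(50) = 7.0711, |v| = sqrt(50) = 7.0711
cos(theta) = u.v/(|u||v|) = -14/sqrt(2500) = -0.28
theta = acos(-0.28) = 106.26 degrees

106.26 degrees


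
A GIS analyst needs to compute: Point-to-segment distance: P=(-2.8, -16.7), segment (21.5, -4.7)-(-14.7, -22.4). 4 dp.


Project P onto AB: t = 0.6726 (clamped to [0,1])
Closest point on segment: (-2.8468, -16.6044)
Distance: 0.1065

0.1065


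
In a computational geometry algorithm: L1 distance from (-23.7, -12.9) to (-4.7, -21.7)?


|(-23.7)-(-4.7)| + |(-12.9)-(-21.7)| = 19 + 8.8 = 27.8

27.8


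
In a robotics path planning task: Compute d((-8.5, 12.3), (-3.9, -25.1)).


dx=4.6, dy=-37.4
d^2 = 4.6^2 + (-37.4)^2 = 1419.92
d = sqrt(1419.92) = 37.6818

37.6818


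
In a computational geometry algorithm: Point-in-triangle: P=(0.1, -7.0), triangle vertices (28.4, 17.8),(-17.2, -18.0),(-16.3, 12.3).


Cross products: AB x AP = 117.74, BC x BP = -514.29, CA x CP = -952.91
All same sign? no

No, outside


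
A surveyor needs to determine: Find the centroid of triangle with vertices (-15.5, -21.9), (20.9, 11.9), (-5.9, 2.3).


Centroid = ((x_A+x_B+x_C)/3, (y_A+y_B+y_C)/3)
= (((-15.5)+20.9+(-5.9))/3, ((-21.9)+11.9+2.3)/3)
= (-0.1667, -2.5667)

(-0.1667, -2.5667)


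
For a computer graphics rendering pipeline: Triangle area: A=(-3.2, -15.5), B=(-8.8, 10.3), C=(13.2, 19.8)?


Area = |x_A(y_B-y_C) + x_B(y_C-y_A) + x_C(y_A-y_B)|/2
= |30.4 + (-310.64) + (-340.56)|/2
= 620.8/2 = 310.4

310.4


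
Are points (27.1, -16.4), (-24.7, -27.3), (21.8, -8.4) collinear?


Cross product: ((-24.7)-27.1)*((-8.4)-(-16.4)) - ((-27.3)-(-16.4))*(21.8-27.1)
= -472.17

No, not collinear


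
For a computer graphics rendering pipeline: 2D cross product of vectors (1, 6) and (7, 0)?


u x v = u_x*v_y - u_y*v_x = 1*0 - 6*7
= 0 - 42 = -42

-42


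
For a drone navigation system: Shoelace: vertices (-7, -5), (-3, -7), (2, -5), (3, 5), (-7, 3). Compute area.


Shoelace sum: ((-7)*(-7) - (-3)*(-5)) + ((-3)*(-5) - 2*(-7)) + (2*5 - 3*(-5)) + (3*3 - (-7)*5) + ((-7)*(-5) - (-7)*3)
= 188
Area = |188|/2 = 94

94


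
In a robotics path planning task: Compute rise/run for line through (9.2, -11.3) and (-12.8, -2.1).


slope = (y2-y1)/(x2-x1) = ((-2.1)-(-11.3))/((-12.8)-9.2) = 9.2/(-22) = -0.4182

-0.4182


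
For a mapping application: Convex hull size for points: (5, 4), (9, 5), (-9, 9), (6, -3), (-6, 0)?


Convex hull vertices (CCW): (-9, 9), (-6, 0), (6, -3), (9, 5)
Count = 4

4


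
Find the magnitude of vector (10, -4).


|u| = sqrt(10^2 + (-4)^2) = sqrt(116) = 10.7703

10.7703


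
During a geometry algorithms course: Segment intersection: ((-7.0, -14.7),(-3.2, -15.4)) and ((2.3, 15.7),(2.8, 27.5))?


Cross products: d1=94.54, d2=49.35, d3=122.03, d4=167.22
d1*d2 < 0 and d3*d4 < 0? no

No, they don't intersect


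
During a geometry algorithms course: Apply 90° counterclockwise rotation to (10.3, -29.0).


90° CCW: (x,y) -> (-y, x)
(10.3,-29) -> (29, 10.3)

(29, 10.3)


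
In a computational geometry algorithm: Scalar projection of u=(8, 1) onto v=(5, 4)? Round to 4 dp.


u.v = 44, |v| = sqrt(41) = 6.4031
Scalar projection = u.v / |v| = 44 / sqrt(41) = 6.8716

6.8716


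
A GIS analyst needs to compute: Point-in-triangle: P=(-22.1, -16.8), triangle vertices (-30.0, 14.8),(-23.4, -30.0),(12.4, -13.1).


Cross products: AB x AP = 145.36, BC x BP = 450.59, CA x CP = 1119.43
All same sign? yes

Yes, inside


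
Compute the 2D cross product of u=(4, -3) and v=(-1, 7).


u x v = u_x*v_y - u_y*v_x = 4*7 - (-3)*(-1)
= 28 - 3 = 25

25


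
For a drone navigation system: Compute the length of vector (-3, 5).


|u| = sqrt((-3)^2 + 5^2) = sqrt(34) = 5.831

5.831


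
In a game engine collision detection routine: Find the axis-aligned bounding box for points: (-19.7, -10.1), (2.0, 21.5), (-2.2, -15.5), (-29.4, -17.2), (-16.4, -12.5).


x range: [-29.4, 2]
y range: [-17.2, 21.5]
Bounding box: (-29.4,-17.2) to (2,21.5)

(-29.4,-17.2) to (2,21.5)


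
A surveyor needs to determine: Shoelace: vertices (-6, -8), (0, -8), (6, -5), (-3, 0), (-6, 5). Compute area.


Shoelace sum: ((-6)*(-8) - 0*(-8)) + (0*(-5) - 6*(-8)) + (6*0 - (-3)*(-5)) + ((-3)*5 - (-6)*0) + ((-6)*(-8) - (-6)*5)
= 144
Area = |144|/2 = 72

72


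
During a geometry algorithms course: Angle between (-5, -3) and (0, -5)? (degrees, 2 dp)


u.v = 15, |u| = sqrt(34) = 5.831, |v| = sqrt(25) = 5
cos(theta) = u.v/(|u||v|) = 15/sqrt(850) = 0.514496
theta = acos(0.514496) = 59.04 degrees

59.04 degrees


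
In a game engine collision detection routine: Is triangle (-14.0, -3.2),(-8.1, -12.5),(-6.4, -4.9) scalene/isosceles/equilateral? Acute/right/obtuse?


Side lengths squared: AB^2=121.3, BC^2=60.65, CA^2=60.65
Sorted: [60.65, 60.65, 121.3]
By sides: Isosceles, By angles: Right

Isosceles, Right


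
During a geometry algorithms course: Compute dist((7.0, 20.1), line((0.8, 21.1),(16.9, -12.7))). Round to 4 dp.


|cross product| = 193.46
|line direction| = sqrt(1401.65) = 37.4386
Distance = 193.46/sqrt(1401.65) = 5.1674

5.1674


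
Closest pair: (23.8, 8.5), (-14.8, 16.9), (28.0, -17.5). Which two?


d(P0,P1) = 39.5034, d(P0,P2) = 26.337, d(P1,P2) = 54.9108
Closest: P0 and P2

Closest pair: (23.8, 8.5) and (28.0, -17.5), distance = 26.337


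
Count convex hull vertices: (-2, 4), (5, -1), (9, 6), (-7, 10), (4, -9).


Convex hull vertices (CCW): (-7, 10), (4, -9), (9, 6)
Count = 3

3


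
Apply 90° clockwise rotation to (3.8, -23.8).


90° CW: (x,y) -> (y, -x)
(3.8,-23.8) -> (-23.8, -3.8)

(-23.8, -3.8)


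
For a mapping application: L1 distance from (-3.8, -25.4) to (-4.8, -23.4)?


|(-3.8)-(-4.8)| + |(-25.4)-(-23.4)| = 1 + 2 = 3

3


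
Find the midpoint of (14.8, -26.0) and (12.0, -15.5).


M = ((14.8+12)/2, ((-26)+(-15.5))/2)
= (13.4, -20.75)

(13.4, -20.75)


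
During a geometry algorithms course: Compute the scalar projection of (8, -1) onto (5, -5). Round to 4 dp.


u.v = 45, |v| = sqrt(50) = 7.0711
Scalar projection = u.v / |v| = 45 / sqrt(50) = 6.364

6.364


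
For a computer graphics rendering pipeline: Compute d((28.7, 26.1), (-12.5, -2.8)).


dx=-41.2, dy=-28.9
d^2 = (-41.2)^2 + (-28.9)^2 = 2532.65
d = sqrt(2532.65) = 50.3254

50.3254


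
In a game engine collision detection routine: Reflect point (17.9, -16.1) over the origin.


Reflection over origin: (x,y) -> (-x,-y)
(17.9, -16.1) -> (-17.9, 16.1)

(-17.9, 16.1)


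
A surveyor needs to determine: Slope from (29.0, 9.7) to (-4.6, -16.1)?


slope = (y2-y1)/(x2-x1) = ((-16.1)-9.7)/((-4.6)-29) = (-25.8)/(-33.6) = 0.7679

0.7679


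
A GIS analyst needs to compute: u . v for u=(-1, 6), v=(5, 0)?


u . v = u_x*v_x + u_y*v_y = (-1)*5 + 6*0
= (-5) + 0 = -5

-5


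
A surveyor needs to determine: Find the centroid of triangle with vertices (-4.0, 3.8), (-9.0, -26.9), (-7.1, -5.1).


Centroid = ((x_A+x_B+x_C)/3, (y_A+y_B+y_C)/3)
= (((-4)+(-9)+(-7.1))/3, (3.8+(-26.9)+(-5.1))/3)
= (-6.7, -9.4)

(-6.7, -9.4)


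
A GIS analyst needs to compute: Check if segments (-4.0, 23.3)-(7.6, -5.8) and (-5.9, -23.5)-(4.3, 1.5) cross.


Cross products: d1=429.86, d2=-156.96, d3=-598.17, d4=-11.35
d1*d2 < 0 and d3*d4 < 0? no

No, they don't intersect


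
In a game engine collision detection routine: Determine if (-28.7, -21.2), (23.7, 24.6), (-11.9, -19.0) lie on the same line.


Cross product: (23.7-(-28.7))*((-19)-(-21.2)) - (24.6-(-21.2))*((-11.9)-(-28.7))
= -654.16

No, not collinear


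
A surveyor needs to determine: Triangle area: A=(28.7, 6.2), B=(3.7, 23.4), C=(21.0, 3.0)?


Area = |x_A(y_B-y_C) + x_B(y_C-y_A) + x_C(y_A-y_B)|/2
= |585.48 + (-11.84) + (-361.2)|/2
= 212.44/2 = 106.22

106.22


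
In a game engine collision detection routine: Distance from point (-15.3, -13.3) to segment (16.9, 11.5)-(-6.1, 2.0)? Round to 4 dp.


Project P onto AB: t = 1 (clamped to [0,1])
Closest point on segment: (-6.1, 2)
Distance: 17.853

17.853


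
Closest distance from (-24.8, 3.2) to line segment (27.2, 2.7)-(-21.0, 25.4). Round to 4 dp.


Project P onto AB: t = 0.887 (clamped to [0,1])
Closest point on segment: (-15.553, 22.8347)
Distance: 21.7032

21.7032


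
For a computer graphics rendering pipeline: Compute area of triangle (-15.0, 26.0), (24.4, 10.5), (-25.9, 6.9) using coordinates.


Area = |x_A(y_B-y_C) + x_B(y_C-y_A) + x_C(y_A-y_B)|/2
= |(-54) + (-466.04) + (-401.45)|/2
= 921.49/2 = 460.745

460.745


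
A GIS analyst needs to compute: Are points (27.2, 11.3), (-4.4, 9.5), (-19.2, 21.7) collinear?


Cross product: ((-4.4)-27.2)*(21.7-11.3) - (9.5-11.3)*((-19.2)-27.2)
= -412.16

No, not collinear


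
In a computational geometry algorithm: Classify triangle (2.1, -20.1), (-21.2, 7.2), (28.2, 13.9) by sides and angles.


Side lengths squared: AB^2=1288.18, BC^2=2485.25, CA^2=1837.21
Sorted: [1288.18, 1837.21, 2485.25]
By sides: Scalene, By angles: Acute

Scalene, Acute


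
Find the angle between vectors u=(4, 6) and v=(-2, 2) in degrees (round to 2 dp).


u.v = 4, |u| = sqrt(52) = 7.2111, |v| = sqrt(8) = 2.8284
cos(theta) = u.v/(|u||v|) = 4/sqrt(416) = 0.196116
theta = acos(0.196116) = 78.69 degrees

78.69 degrees


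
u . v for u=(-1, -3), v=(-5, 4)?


u . v = u_x*v_x + u_y*v_y = (-1)*(-5) + (-3)*4
= 5 + (-12) = -7

-7


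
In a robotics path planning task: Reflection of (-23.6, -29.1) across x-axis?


Reflection over x-axis: (x,y) -> (x,-y)
(-23.6, -29.1) -> (-23.6, 29.1)

(-23.6, 29.1)


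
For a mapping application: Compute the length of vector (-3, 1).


|u| = sqrt((-3)^2 + 1^2) = sqrt(10) = 3.1623

3.1623


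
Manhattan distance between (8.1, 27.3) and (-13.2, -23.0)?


|8.1-(-13.2)| + |27.3-(-23)| = 21.3 + 50.3 = 71.6

71.6


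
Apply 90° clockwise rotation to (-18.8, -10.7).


90° CW: (x,y) -> (y, -x)
(-18.8,-10.7) -> (-10.7, 18.8)

(-10.7, 18.8)


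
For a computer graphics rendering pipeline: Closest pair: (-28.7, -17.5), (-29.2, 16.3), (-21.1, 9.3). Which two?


d(P0,P1) = 33.8037, d(P0,P2) = 27.8568, d(P1,P2) = 10.7056
Closest: P1 and P2

Closest pair: (-29.2, 16.3) and (-21.1, 9.3), distance = 10.7056


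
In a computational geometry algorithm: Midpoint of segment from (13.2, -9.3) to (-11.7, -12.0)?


M = ((13.2+(-11.7))/2, ((-9.3)+(-12))/2)
= (0.75, -10.65)

(0.75, -10.65)


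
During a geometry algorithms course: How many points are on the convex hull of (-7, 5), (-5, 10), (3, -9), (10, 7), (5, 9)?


Convex hull vertices (CCW): (-7, 5), (3, -9), (10, 7), (5, 9), (-5, 10)
Count = 5

5


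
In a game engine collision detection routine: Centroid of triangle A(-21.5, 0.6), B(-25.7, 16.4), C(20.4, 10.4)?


Centroid = ((x_A+x_B+x_C)/3, (y_A+y_B+y_C)/3)
= (((-21.5)+(-25.7)+20.4)/3, (0.6+16.4+10.4)/3)
= (-8.9333, 9.1333)

(-8.9333, 9.1333)


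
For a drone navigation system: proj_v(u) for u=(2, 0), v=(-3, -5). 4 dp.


u.v = -6, |v| = sqrt(34) = 5.831
Scalar projection = u.v / |v| = -6 / sqrt(34) = -1.029

-1.029


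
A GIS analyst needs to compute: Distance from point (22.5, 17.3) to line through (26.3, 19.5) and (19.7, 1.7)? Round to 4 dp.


|cross product| = 53.12
|line direction| = sqrt(360.4) = 18.9842
Distance = 53.12/sqrt(360.4) = 2.7981

2.7981


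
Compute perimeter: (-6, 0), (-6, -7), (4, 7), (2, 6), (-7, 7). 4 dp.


Sides: (-6, 0)->(-6, -7): sqrt(49) = 7, (-6, -7)->(4, 7): sqrt(296) = 17.204651, (4, 7)->(2, 6): sqrt(5) = 2.236068, (2, 6)->(-7, 7): sqrt(82) = 9.055385, (-7, 7)->(-6, 0): sqrt(50) = 7.071068
Sum = 42.567172
Perimeter = 42.5672

42.5672


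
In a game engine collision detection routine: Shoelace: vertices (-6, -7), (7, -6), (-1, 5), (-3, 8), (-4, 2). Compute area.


Shoelace sum: ((-6)*(-6) - 7*(-7)) + (7*5 - (-1)*(-6)) + ((-1)*8 - (-3)*5) + ((-3)*2 - (-4)*8) + ((-4)*(-7) - (-6)*2)
= 187
Area = |187|/2 = 93.5

93.5


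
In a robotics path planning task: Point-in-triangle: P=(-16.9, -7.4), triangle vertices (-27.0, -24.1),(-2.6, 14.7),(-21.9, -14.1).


Cross products: AB x AP = 15.6, BC x BP = 14.69, CA x CP = 15.83
All same sign? yes

Yes, inside


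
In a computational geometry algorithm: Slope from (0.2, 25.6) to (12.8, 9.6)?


slope = (y2-y1)/(x2-x1) = (9.6-25.6)/(12.8-0.2) = (-16)/12.6 = -1.2698

-1.2698


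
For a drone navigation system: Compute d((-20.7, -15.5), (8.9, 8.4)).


dx=29.6, dy=23.9
d^2 = 29.6^2 + 23.9^2 = 1447.37
d = sqrt(1447.37) = 38.0443

38.0443


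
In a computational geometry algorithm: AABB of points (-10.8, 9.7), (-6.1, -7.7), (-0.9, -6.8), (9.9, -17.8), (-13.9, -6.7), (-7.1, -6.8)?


x range: [-13.9, 9.9]
y range: [-17.8, 9.7]
Bounding box: (-13.9,-17.8) to (9.9,9.7)

(-13.9,-17.8) to (9.9,9.7)


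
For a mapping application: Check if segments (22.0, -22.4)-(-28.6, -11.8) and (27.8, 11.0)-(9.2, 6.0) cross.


Cross products: d1=592.24, d2=142.08, d3=-1751.52, d4=-1301.36
d1*d2 < 0 and d3*d4 < 0? no

No, they don't intersect


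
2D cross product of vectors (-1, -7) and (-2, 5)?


u x v = u_x*v_y - u_y*v_x = (-1)*5 - (-7)*(-2)
= (-5) - 14 = -19

-19


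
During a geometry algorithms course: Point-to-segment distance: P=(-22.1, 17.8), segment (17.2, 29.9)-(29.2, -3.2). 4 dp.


Project P onto AB: t = 0 (clamped to [0,1])
Closest point on segment: (17.2, 29.9)
Distance: 41.1206

41.1206


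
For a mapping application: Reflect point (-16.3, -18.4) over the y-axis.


Reflection over y-axis: (x,y) -> (-x,y)
(-16.3, -18.4) -> (16.3, -18.4)

(16.3, -18.4)


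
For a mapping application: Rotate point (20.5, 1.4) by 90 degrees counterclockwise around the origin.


90° CCW: (x,y) -> (-y, x)
(20.5,1.4) -> (-1.4, 20.5)

(-1.4, 20.5)


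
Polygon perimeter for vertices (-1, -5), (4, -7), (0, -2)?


Sides: (-1, -5)->(4, -7): sqrt(29) = 5.385165, (4, -7)->(0, -2): sqrt(41) = 6.403124, (0, -2)->(-1, -5): sqrt(10) = 3.162278
Sum = 14.950567
Perimeter = 14.9506

14.9506


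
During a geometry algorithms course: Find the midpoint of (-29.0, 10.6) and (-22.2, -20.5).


M = (((-29)+(-22.2))/2, (10.6+(-20.5))/2)
= (-25.6, -4.95)

(-25.6, -4.95)


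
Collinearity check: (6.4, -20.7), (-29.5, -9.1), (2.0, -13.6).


Cross product: ((-29.5)-6.4)*((-13.6)-(-20.7)) - ((-9.1)-(-20.7))*(2-6.4)
= -203.85

No, not collinear


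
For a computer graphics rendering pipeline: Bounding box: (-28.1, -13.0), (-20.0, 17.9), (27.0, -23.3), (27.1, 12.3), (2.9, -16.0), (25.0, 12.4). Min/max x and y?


x range: [-28.1, 27.1]
y range: [-23.3, 17.9]
Bounding box: (-28.1,-23.3) to (27.1,17.9)

(-28.1,-23.3) to (27.1,17.9)


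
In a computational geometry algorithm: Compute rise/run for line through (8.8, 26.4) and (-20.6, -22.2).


slope = (y2-y1)/(x2-x1) = ((-22.2)-26.4)/((-20.6)-8.8) = (-48.6)/(-29.4) = 1.6531

1.6531


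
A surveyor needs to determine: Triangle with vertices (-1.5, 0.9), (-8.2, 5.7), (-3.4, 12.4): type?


Side lengths squared: AB^2=67.93, BC^2=67.93, CA^2=135.86
Sorted: [67.93, 67.93, 135.86]
By sides: Isosceles, By angles: Right

Isosceles, Right


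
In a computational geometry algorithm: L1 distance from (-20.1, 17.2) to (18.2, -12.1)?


|(-20.1)-18.2| + |17.2-(-12.1)| = 38.3 + 29.3 = 67.6

67.6


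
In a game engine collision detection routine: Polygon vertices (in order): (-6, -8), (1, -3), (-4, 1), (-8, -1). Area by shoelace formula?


Shoelace sum: ((-6)*(-3) - 1*(-8)) + (1*1 - (-4)*(-3)) + ((-4)*(-1) - (-8)*1) + ((-8)*(-8) - (-6)*(-1))
= 85
Area = |85|/2 = 42.5

42.5


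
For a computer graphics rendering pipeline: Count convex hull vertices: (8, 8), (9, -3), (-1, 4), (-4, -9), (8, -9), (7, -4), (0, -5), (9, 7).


Convex hull vertices (CCW): (-4, -9), (8, -9), (9, -3), (9, 7), (8, 8), (-1, 4)
Count = 6

6


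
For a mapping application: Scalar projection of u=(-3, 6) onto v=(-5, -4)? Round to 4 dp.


u.v = -9, |v| = sqrt(41) = 6.4031
Scalar projection = u.v / |v| = -9 / sqrt(41) = -1.4056

-1.4056


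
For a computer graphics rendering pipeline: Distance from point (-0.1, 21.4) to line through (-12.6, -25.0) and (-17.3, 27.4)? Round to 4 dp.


|cross product| = 873.08
|line direction| = sqrt(2767.85) = 52.6104
Distance = 873.08/sqrt(2767.85) = 16.5952

16.5952


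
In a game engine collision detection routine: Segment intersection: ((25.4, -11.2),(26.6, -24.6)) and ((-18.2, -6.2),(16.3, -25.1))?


Cross products: d1=651.54, d2=211.92, d3=-578.24, d4=-138.62
d1*d2 < 0 and d3*d4 < 0? no

No, they don't intersect


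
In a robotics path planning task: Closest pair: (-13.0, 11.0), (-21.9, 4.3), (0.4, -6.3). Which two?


d(P0,P1) = 11.14, d(P0,P2) = 21.8826, d(P1,P2) = 24.6911
Closest: P0 and P1

Closest pair: (-13.0, 11.0) and (-21.9, 4.3), distance = 11.14


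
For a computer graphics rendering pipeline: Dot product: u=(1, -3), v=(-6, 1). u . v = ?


u . v = u_x*v_x + u_y*v_y = 1*(-6) + (-3)*1
= (-6) + (-3) = -9

-9


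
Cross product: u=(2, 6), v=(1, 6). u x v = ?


u x v = u_x*v_y - u_y*v_x = 2*6 - 6*1
= 12 - 6 = 6

6


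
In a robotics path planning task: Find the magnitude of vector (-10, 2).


|u| = sqrt((-10)^2 + 2^2) = sqrt(104) = 10.198

10.198


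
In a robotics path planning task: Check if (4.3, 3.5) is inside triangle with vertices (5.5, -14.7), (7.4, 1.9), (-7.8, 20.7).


Cross products: AB x AP = 54.5, BC x BP = 33.96, CA x CP = 199.58
All same sign? yes

Yes, inside


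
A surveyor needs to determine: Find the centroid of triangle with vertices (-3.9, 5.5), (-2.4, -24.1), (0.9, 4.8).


Centroid = ((x_A+x_B+x_C)/3, (y_A+y_B+y_C)/3)
= (((-3.9)+(-2.4)+0.9)/3, (5.5+(-24.1)+4.8)/3)
= (-1.8, -4.6)

(-1.8, -4.6)


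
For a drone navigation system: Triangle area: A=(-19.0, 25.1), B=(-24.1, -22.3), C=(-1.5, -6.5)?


Area = |x_A(y_B-y_C) + x_B(y_C-y_A) + x_C(y_A-y_B)|/2
= |300.2 + 761.56 + (-71.1)|/2
= 990.66/2 = 495.33

495.33


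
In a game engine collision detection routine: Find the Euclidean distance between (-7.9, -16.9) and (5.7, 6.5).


dx=13.6, dy=23.4
d^2 = 13.6^2 + 23.4^2 = 732.52
d = sqrt(732.52) = 27.0651

27.0651


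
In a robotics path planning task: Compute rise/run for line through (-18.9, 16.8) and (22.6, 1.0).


slope = (y2-y1)/(x2-x1) = (1-16.8)/(22.6-(-18.9)) = (-15.8)/41.5 = -0.3807

-0.3807
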